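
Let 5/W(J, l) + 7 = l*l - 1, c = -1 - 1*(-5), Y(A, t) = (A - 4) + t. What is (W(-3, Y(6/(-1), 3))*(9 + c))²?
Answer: 4225/1681 ≈ 2.5134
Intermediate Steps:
Y(A, t) = -4 + A + t (Y(A, t) = (-4 + A) + t = -4 + A + t)
c = 4 (c = -1 + 5 = 4)
W(J, l) = 5/(-8 + l²) (W(J, l) = 5/(-7 + (l*l - 1)) = 5/(-7 + (l² - 1)) = 5/(-7 + (-1 + l²)) = 5/(-8 + l²))
(W(-3, Y(6/(-1), 3))*(9 + c))² = ((5/(-8 + (-4 + 6/(-1) + 3)²))*(9 + 4))² = ((5/(-8 + (-4 + 6*(-1) + 3)²))*13)² = ((5/(-8 + (-4 - 6 + 3)²))*13)² = ((5/(-8 + (-7)²))*13)² = ((5/(-8 + 49))*13)² = ((5/41)*13)² = (65/41)² = 4225/1681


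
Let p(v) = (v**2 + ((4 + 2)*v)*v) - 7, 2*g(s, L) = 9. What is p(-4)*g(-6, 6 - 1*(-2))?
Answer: 945/2 ≈ 472.50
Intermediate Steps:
g(s, L) = 9/2 (g(s, L) = (1/2)*9 = 9/2)
p(v) = -7 + 7*v**2 (p(v) = (v**2 + (6*v)*v) - 7 = (v**2 + 6*v**2) - 7 = 7*v**2 - 7 = -7 + 7*v**2)
p(-4)*g(-6, 6 - 1*(-2)) = (-7 + 7*(-4)**2)*(9/2) = (-7 + 7*16)*(9/2) = (-7 + 112)*(9/2) = 105*(9/2) = 945/2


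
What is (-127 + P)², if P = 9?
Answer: 13924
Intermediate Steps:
(-127 + P)² = (-127 + 9)² = (-118)² = 13924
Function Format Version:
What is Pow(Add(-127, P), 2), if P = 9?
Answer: 13924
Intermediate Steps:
Pow(Add(-127, P), 2) = Pow(Add(-127, 9), 2) = Pow(-118, 2) = 13924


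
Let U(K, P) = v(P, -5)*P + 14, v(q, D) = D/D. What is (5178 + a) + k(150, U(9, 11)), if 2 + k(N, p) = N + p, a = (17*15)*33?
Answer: 13766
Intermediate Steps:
v(q, D) = 1
U(K, P) = 14 + P (U(K, P) = 1*P + 14 = P + 14 = 14 + P)
a = 8415 (a = 255*33 = 8415)
k(N, p) = -2 + N + p (k(N, p) = -2 + (N + p) = -2 + N + p)
(5178 + a) + k(150, U(9, 11)) = (5178 + 8415) + (-2 + 150 + (14 + 11)) = 13593 + (-2 + 150 + 25) = 13593 + 173 = 13766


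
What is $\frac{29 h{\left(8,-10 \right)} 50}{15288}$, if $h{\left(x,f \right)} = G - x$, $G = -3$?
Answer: $- \frac{7975}{7644} \approx -1.0433$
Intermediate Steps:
$h{\left(x,f \right)} = -3 - x$
$\frac{29 h{\left(8,-10 \right)} 50}{15288} = \frac{29 \left(-3 - 8\right) 50}{15288} = 29 \left(-3 - 8\right) 50 \cdot \frac{1}{15288} = 29 \left(-11\right) 50 \cdot \frac{1}{15288} = \left(-319\right) 50 \cdot \frac{1}{15288} = \left(-15950\right) \frac{1}{15288} = - \frac{7975}{7644}$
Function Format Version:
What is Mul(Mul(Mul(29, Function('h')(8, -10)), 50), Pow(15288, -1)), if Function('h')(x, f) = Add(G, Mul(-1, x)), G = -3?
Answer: Rational(-7975, 7644) ≈ -1.0433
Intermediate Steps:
Function('h')(x, f) = Add(-3, Mul(-1, x))
Mul(Mul(Mul(29, Function('h')(8, -10)), 50), Pow(15288, -1)) = Mul(Mul(Mul(29, Add(-3, Mul(-1, 8))), 50), Pow(15288, -1)) = Mul(Mul(Mul(29, Add(-3, -8)), 50), Rational(1, 15288)) = Mul(Mul(Mul(29, -11), 50), Rational(1, 15288)) = Mul(Mul(-319, 50), Rational(1, 15288)) = Mul(-15950, Rational(1, 15288)) = Rational(-7975, 7644)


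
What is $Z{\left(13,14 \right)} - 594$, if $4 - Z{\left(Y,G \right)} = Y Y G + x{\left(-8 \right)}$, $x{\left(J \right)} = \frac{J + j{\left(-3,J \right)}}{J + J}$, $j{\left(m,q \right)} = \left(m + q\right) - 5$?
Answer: $- \frac{5915}{2} \approx -2957.5$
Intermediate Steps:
$j{\left(m,q \right)} = -5 + m + q$
$x{\left(J \right)} = \frac{-8 + 2 J}{2 J}$ ($x{\left(J \right)} = \frac{J - \left(8 - J\right)}{J + J} = \frac{J + \left(-8 + J\right)}{2 J} = \left(-8 + 2 J\right) \frac{1}{2 J} = \frac{-8 + 2 J}{2 J}$)
$Z{\left(Y,G \right)} = \frac{5}{2} - G Y^{2}$ ($Z{\left(Y,G \right)} = 4 - \left(Y Y G + \frac{-4 - 8}{-8}\right) = 4 - \left(Y^{2} G - - \frac{3}{2}\right) = 4 - \left(G Y^{2} + \frac{3}{2}\right) = 4 - \left(\frac{3}{2} + G Y^{2}\right) = \frac{5}{2} - G Y^{2}$)
$Z{\left(13,14 \right)} - 594 = \left(\frac{5}{2} - 14 \cdot 13^{2}\right) - 594 = \left(\frac{5}{2} - 14 \cdot 169\right) - 594 = \left(\frac{5}{2} - 2366\right) - 594 = - \frac{4727}{2} - 594 = - \frac{5915}{2}$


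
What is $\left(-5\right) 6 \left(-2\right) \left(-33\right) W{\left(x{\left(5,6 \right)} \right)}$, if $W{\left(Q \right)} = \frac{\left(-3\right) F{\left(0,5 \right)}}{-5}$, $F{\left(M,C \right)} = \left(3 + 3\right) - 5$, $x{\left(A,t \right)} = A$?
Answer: $-1188$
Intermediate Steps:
$F{\left(M,C \right)} = 1$ ($F{\left(M,C \right)} = 6 - 5 = 1$)
$W{\left(Q \right)} = \frac{3}{5}$ ($W{\left(Q \right)} = \frac{\left(-3\right) 1}{-5} = \left(-3\right) \left(- \frac{1}{5}\right) = \frac{3}{5}$)
$\left(-5\right) 6 \left(-2\right) \left(-33\right) W{\left(x{\left(5,6 \right)} \right)} = \left(-5\right) 6 \left(-2\right) \left(-33\right) \frac{3}{5} = \left(-30\right) \left(-2\right) \left(-33\right) \frac{3}{5} = 60 \left(-33\right) \frac{3}{5} = \left(-1980\right) \frac{3}{5} = -1188$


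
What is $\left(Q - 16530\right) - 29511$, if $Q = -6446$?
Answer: $-52487$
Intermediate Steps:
$\left(Q - 16530\right) - 29511 = \left(-6446 - 16530\right) - 29511 = -22976 - 29511 = -52487$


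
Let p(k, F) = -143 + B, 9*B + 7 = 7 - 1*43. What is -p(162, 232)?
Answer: 1330/9 ≈ 147.78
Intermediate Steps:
B = -43/9 (B = -7/9 + (7 - 1*43)/9 = -7/9 + (7 - 43)/9 = -7/9 + (⅑)*(-36) = -7/9 - 4 = -43/9 ≈ -4.7778)
p(k, F) = -1330/9 (p(k, F) = -143 - 43/9 = -1330/9)
-p(162, 232) = -1*(-1330/9) = 1330/9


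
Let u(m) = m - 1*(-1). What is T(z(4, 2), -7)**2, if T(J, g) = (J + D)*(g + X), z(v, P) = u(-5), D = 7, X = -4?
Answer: 1089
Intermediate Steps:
u(m) = 1 + m (u(m) = m + 1 = 1 + m)
z(v, P) = -4 (z(v, P) = 1 - 5 = -4)
T(J, g) = (-4 + g)*(7 + J) (T(J, g) = (J + 7)*(g - 4) = (7 + J)*(-4 + g) = (-4 + g)*(7 + J))
T(z(4, 2), -7)**2 = (-28 - 4*(-4) + 7*(-7) - 4*(-7))**2 = (-28 + 16 - 49 + 28)**2 = (-33)**2 = 1089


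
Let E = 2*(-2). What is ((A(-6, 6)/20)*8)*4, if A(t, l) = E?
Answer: -32/5 ≈ -6.4000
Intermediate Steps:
E = -4
A(t, l) = -4
((A(-6, 6)/20)*8)*4 = (-4/20*8)*4 = (-4*1/20*8)*4 = -⅕*8*4 = -8/5*4 = -32/5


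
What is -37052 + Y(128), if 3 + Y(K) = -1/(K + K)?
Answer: -9486081/256 ≈ -37055.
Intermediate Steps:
Y(K) = -3 - 1/(2*K) (Y(K) = -3 - 1/(K + K) = -3 - 1/(2*K))
-37052 + Y(128) = -37052 + (-3 - ½/128) = -37052 + (-3 - ½*1/128) = -37052 + (-3 - 1/256) = -37052 - 769/256 = -9486081/256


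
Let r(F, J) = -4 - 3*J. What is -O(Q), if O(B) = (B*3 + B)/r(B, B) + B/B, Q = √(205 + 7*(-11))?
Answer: 25/71 - 8*√2/71 ≈ 0.19276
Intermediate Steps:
Q = 8*√2 (Q = √(205 - 77) = √128 = 8*√2 ≈ 11.314)
O(B) = 1 + 4*B/(-4 - 3*B) (O(B) = (B*3 + B)/(-4 - 3*B) + B/B = (3*B + B)/(-4 - 3*B) + 1 = (4*B)/(-4 - 3*B) + 1 = 4*B/(-4 - 3*B) + 1 = 1 + 4*B/(-4 - 3*B))
-O(Q) = -(4 - 8*√2)/(4 + 3*(8*√2)) = -(4 - 8*√2)/(4 + 24*√2)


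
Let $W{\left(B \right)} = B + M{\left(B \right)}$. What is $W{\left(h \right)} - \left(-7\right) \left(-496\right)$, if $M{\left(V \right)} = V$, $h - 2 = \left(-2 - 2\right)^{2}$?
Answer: $-3436$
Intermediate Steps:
$h = 18$ ($h = 2 + \left(-2 - 2\right)^{2} = 2 + \left(-4\right)^{2} = 2 + 16 = 18$)
$W{\left(B \right)} = 2 B$ ($W{\left(B \right)} = B + B = 2 B$)
$W{\left(h \right)} - \left(-7\right) \left(-496\right) = 2 \cdot 18 - \left(-7\right) \left(-496\right) = 36 - 3472 = -3436$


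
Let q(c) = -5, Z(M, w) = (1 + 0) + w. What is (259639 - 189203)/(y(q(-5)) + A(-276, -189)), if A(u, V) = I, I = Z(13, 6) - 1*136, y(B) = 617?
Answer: 17609/122 ≈ 144.34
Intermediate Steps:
Z(M, w) = 1 + w
I = -129 (I = (1 + 6) - 1*136 = 7 - 136 = -129)
A(u, V) = -129
(259639 - 189203)/(y(q(-5)) + A(-276, -189)) = (259639 - 189203)/(617 - 129) = 70436/488 = 70436*(1/488) = 17609/122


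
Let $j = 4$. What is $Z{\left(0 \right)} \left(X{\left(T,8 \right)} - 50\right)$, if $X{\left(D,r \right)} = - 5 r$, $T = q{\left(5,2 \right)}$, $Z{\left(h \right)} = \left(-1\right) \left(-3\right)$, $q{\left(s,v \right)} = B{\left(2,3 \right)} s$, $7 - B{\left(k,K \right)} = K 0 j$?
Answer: $-270$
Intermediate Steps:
$B{\left(k,K \right)} = 7$ ($B{\left(k,K \right)} = 7 - K 0 \cdot 4 = 7 - 0 \cdot 4 = 7 - 0 = 7 + 0 = 7$)
$q{\left(s,v \right)} = 7 s$
$Z{\left(h \right)} = 3$
$T = 35$ ($T = 7 \cdot 5 = 35$)
$Z{\left(0 \right)} \left(X{\left(T,8 \right)} - 50\right) = 3 \left(\left(-5\right) 8 - 50\right) = 3 \left(-40 - 50\right) = 3 \left(-90\right) = -270$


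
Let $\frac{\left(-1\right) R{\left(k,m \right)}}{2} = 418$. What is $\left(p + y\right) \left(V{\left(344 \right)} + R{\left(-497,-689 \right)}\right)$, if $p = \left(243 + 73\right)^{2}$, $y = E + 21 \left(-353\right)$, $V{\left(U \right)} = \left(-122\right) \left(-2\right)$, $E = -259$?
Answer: $-54572928$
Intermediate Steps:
$V{\left(U \right)} = 244$
$R{\left(k,m \right)} = -836$ ($R{\left(k,m \right)} = \left(-2\right) 418 = -836$)
$y = -7672$ ($y = -259 + 21 \left(-353\right) = -259 - 7413 = -7672$)
$p = 99856$ ($p = 316^{2} = 99856$)
$\left(p + y\right) \left(V{\left(344 \right)} + R{\left(-497,-689 \right)}\right) = \left(99856 - 7672\right) \left(244 - 836\right) = 92184 \left(-592\right) = -54572928$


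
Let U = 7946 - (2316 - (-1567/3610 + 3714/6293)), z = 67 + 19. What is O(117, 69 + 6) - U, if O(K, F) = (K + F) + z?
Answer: -121588837369/22717730 ≈ -5352.2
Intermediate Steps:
z = 86
O(K, F) = 86 + F + K (O(K, F) = (K + F) + 86 = (F + K) + 86 = 86 + F + K)
U = 127904366309/22717730 (U = 7946 - (2316 - (-1567*1/3610 + 3714*(1/6293))) = 7946 - (2316 - (-1567/3610 + 3714/6293)) = 7946 - (2316 - 1*3546409/22717730) = 7946 - (2316 - 3546409/22717730) = 7946 - 1*52610716271/22717730 = 7946 - 52610716271/22717730 = 127904366309/22717730 ≈ 5630.2)
O(117, 69 + 6) - U = (86 + (69 + 6) + 117) - 1*127904366309/22717730 = (86 + 75 + 117) - 127904366309/22717730 = 278 - 127904366309/22717730 = -121588837369/22717730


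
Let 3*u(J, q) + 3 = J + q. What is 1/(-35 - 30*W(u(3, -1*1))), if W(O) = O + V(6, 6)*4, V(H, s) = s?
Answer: -1/745 ≈ -0.0013423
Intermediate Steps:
u(J, q) = -1 + J/3 + q/3 (u(J, q) = -1 + (J + q)/3 = -1 + (J/3 + q/3) = -1 + J/3 + q/3)
W(O) = 24 + O (W(O) = O + 6*4 = O + 24 = 24 + O)
1/(-35 - 30*W(u(3, -1*1))) = 1/(-35 - 30*(24 + (-1 + (1/3)*3 + (-1*1)/3))) = 1/(-35 - 30*(24 + (-1 + 1 + (1/3)*(-1)))) = 1/(-35 - 30*(24 + (-1 + 1 - 1/3))) = 1/(-35 - 30*(24 - 1/3)) = 1/(-35 - 30*71/3) = 1/(-35 - 710) = 1/(-745) = -1/745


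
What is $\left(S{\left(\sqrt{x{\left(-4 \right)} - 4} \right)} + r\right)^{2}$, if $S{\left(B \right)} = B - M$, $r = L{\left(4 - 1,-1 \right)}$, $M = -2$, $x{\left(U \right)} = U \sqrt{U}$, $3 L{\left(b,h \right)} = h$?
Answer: $\frac{\left(5 + 6 \sqrt{-1 - 2 i}\right)^{2}}{9} \approx 4.0188 - 16.48 i$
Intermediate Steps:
$L{\left(b,h \right)} = \frac{h}{3}$
$x{\left(U \right)} = U^{\frac{3}{2}}$
$r = - \frac{1}{3}$ ($r = \frac{1}{3} \left(-1\right) = - \frac{1}{3} \approx -0.33333$)
$S{\left(B \right)} = 2 + B$ ($S{\left(B \right)} = B - -2 = B + 2 = 2 + B$)
$\left(S{\left(\sqrt{x{\left(-4 \right)} - 4} \right)} + r\right)^{2} = \left(\left(2 + \sqrt{\left(-4\right)^{\frac{3}{2}} - 4}\right) - \frac{1}{3}\right)^{2} = \left(\left(2 + \sqrt{- 8 i - 4}\right) - \frac{1}{3}\right)^{2} = \left(\left(2 + \sqrt{-4 - 8 i}\right) - \frac{1}{3}\right)^{2} = \left(\frac{5}{3} + \sqrt{-4 - 8 i}\right)^{2}$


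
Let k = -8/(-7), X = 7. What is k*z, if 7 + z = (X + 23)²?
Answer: 7144/7 ≈ 1020.6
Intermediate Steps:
z = 893 (z = -7 + (7 + 23)² = -7 + 30² = -7 + 900 = 893)
k = 8/7 (k = -8*(-⅐) = 8/7 ≈ 1.1429)
k*z = (8/7)*893 = 7144/7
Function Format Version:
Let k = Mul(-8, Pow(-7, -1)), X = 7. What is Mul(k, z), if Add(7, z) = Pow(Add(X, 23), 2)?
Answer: Rational(7144, 7) ≈ 1020.6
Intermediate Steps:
z = 893 (z = Add(-7, Pow(Add(7, 23), 2)) = Add(-7, Pow(30, 2)) = Add(-7, 900) = 893)
k = Rational(8, 7) (k = Mul(-8, Rational(-1, 7)) = Rational(8, 7) ≈ 1.1429)
Mul(k, z) = Mul(Rational(8, 7), 893) = Rational(7144, 7)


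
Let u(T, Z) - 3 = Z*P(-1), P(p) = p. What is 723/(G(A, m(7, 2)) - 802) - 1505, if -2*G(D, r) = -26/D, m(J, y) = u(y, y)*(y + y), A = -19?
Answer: -22966492/15251 ≈ -1505.9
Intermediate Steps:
u(T, Z) = 3 - Z (u(T, Z) = 3 + Z*(-1) = 3 - Z)
m(J, y) = 2*y*(3 - y) (m(J, y) = (3 - y)*(y + y) = (3 - y)*(2*y) = 2*y*(3 - y))
G(D, r) = 13/D (G(D, r) = -(-13)/D = 13/D)
723/(G(A, m(7, 2)) - 802) - 1505 = 723/(13/(-19) - 802) - 1505 = 723/(13*(-1/19) - 802) - 1505 = 723/(-13/19 - 802) - 1505 = 723/(-15251/19) - 1505 = 723*(-19/15251) - 1505 = -13737/15251 - 1505 = -22966492/15251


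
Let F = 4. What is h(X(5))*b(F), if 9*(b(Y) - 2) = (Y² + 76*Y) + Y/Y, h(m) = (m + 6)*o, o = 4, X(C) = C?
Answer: 4972/3 ≈ 1657.3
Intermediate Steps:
h(m) = 24 + 4*m (h(m) = (m + 6)*4 = (6 + m)*4 = 24 + 4*m)
b(Y) = 19/9 + Y²/9 + 76*Y/9 (b(Y) = 2 + ((Y² + 76*Y) + Y/Y)/9 = 2 + ((Y² + 76*Y) + 1)/9 = 2 + (1 + Y² + 76*Y)/9 = 2 + (⅑ + Y²/9 + 76*Y/9) = 19/9 + Y²/9 + 76*Y/9)
h(X(5))*b(F) = (24 + 4*5)*(19/9 + (⅑)*4² + (76/9)*4) = (24 + 20)*(19/9 + (⅑)*16 + 304/9) = 44*(19/9 + 16/9 + 304/9) = 44*(113/3) = 4972/3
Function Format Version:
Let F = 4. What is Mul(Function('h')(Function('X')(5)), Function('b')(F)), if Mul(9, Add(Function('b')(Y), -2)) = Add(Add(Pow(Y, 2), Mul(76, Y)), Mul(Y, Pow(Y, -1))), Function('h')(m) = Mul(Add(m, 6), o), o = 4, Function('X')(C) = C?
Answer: Rational(4972, 3) ≈ 1657.3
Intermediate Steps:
Function('h')(m) = Add(24, Mul(4, m)) (Function('h')(m) = Mul(Add(m, 6), 4) = Mul(Add(6, m), 4) = Add(24, Mul(4, m)))
Function('b')(Y) = Add(Rational(19, 9), Mul(Rational(1, 9), Pow(Y, 2)), Mul(Rational(76, 9), Y)) (Function('b')(Y) = Add(2, Mul(Rational(1, 9), Add(Add(Pow(Y, 2), Mul(76, Y)), Mul(Y, Pow(Y, -1))))) = Add(2, Mul(Rational(1, 9), Add(Add(Pow(Y, 2), Mul(76, Y)), 1))) = Add(2, Mul(Rational(1, 9), Add(1, Pow(Y, 2), Mul(76, Y)))) = Add(2, Add(Rational(1, 9), Mul(Rational(1, 9), Pow(Y, 2)), Mul(Rational(76, 9), Y))) = Add(Rational(19, 9), Mul(Rational(1, 9), Pow(Y, 2)), Mul(Rational(76, 9), Y)))
Mul(Function('h')(Function('X')(5)), Function('b')(F)) = Mul(Add(24, Mul(4, 5)), Add(Rational(19, 9), Mul(Rational(1, 9), Pow(4, 2)), Mul(Rational(76, 9), 4))) = Mul(Add(24, 20), Add(Rational(19, 9), Mul(Rational(1, 9), 16), Rational(304, 9))) = Mul(44, Add(Rational(19, 9), Rational(16, 9), Rational(304, 9))) = Mul(44, Rational(113, 3)) = Rational(4972, 3)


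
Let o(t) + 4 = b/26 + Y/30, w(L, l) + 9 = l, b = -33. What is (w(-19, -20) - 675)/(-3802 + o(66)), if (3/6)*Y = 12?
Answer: 91520/494841 ≈ 0.18495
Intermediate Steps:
Y = 24 (Y = 2*12 = 24)
w(L, l) = -9 + l
o(t) = -581/130 (o(t) = -4 + (-33/26 + 24/30) = -4 + (-33*1/26 + 24*(1/30)) = -4 + (-33/26 + ⅘) = -4 - 61/130 = -581/130)
(w(-19, -20) - 675)/(-3802 + o(66)) = ((-9 - 20) - 675)/(-3802 - 581/130) = (-29 - 675)/(-494841/130) = -704*(-130/494841) = 91520/494841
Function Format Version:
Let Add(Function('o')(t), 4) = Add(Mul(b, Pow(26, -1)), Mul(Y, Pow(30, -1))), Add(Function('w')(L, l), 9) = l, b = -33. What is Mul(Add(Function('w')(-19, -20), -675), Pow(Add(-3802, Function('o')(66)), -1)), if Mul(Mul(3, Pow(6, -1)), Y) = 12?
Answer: Rational(91520, 494841) ≈ 0.18495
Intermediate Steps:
Y = 24 (Y = Mul(2, 12) = 24)
Function('w')(L, l) = Add(-9, l)
Function('o')(t) = Rational(-581, 130) (Function('o')(t) = Add(-4, Add(Mul(-33, Pow(26, -1)), Mul(24, Pow(30, -1)))) = Add(-4, Add(Mul(-33, Rational(1, 26)), Mul(24, Rational(1, 30)))) = Add(-4, Add(Rational(-33, 26), Rational(4, 5))) = Add(-4, Rational(-61, 130)) = Rational(-581, 130))
Mul(Add(Function('w')(-19, -20), -675), Pow(Add(-3802, Function('o')(66)), -1)) = Mul(Add(Add(-9, -20), -675), Pow(Add(-3802, Rational(-581, 130)), -1)) = Mul(Add(-29, -675), Pow(Rational(-494841, 130), -1)) = Mul(-704, Rational(-130, 494841)) = Rational(91520, 494841)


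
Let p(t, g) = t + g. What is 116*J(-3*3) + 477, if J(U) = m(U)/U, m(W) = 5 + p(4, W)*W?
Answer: -1507/9 ≈ -167.44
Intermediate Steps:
p(t, g) = g + t
m(W) = 5 + W*(4 + W) (m(W) = 5 + (W + 4)*W = 5 + (4 + W)*W = 5 + W*(4 + W))
J(U) = (5 + U*(4 + U))/U
116*J(-3*3) + 477 = 116*(4 - 3*3 + 5/((-3*3))) + 477 = 116*(4 - 9 + 5/(-9)) + 477 = 116*(4 - 9 + 5*(-⅑)) + 477 = 116*(4 - 9 - 5/9) + 477 = 116*(-50/9) + 477 = -5800/9 + 477 = -1507/9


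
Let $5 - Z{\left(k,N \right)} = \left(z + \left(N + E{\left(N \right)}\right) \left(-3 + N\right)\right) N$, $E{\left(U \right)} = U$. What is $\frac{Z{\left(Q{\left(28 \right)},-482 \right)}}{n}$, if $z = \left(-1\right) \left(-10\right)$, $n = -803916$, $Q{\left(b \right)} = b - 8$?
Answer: $- \frac{225359105}{803916} \approx -280.33$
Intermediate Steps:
$Q{\left(b \right)} = -8 + b$
$z = 10$
$Z{\left(k,N \right)} = 5 - N \left(10 + 2 N \left(-3 + N\right)\right)$ ($Z{\left(k,N \right)} = 5 - \left(10 + \left(N + N\right) \left(-3 + N\right)\right) N = 5 - \left(10 + 2 N \left(-3 + N\right)\right) N = 5 - N \left(10 + 2 N \left(-3 + N\right)\right)$)
$\frac{Z{\left(Q{\left(28 \right)},-482 \right)}}{n} = \frac{5 - -4820 - 2 \left(-482\right)^{3} + 6 \left(-482\right)^{2}}{-803916} = \left(5 + 4820 - -223960336 + 6 \cdot 232324\right) \left(- \frac{1}{803916}\right) = \left(5 + 4820 + 223960336 + 1393944\right) \left(- \frac{1}{803916}\right) = 225359105 \left(- \frac{1}{803916}\right) = - \frac{225359105}{803916}$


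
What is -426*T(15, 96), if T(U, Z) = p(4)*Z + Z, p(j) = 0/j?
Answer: -40896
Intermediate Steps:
p(j) = 0
T(U, Z) = Z (T(U, Z) = 0*Z + Z = 0 + Z = Z)
-426*T(15, 96) = -426*96 = -40896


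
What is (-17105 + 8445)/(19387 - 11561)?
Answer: -4330/3913 ≈ -1.1066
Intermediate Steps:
(-17105 + 8445)/(19387 - 11561) = -8660/7826 = -8660*1/7826 = -4330/3913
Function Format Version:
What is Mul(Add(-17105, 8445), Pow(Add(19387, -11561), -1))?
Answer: Rational(-4330, 3913) ≈ -1.1066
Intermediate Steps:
Mul(Add(-17105, 8445), Pow(Add(19387, -11561), -1)) = Mul(-8660, Pow(7826, -1)) = Mul(-8660, Rational(1, 7826)) = Rational(-4330, 3913)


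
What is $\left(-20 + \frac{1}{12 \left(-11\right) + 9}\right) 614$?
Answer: $- \frac{1511054}{123} \approx -12285.0$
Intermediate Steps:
$\left(-20 + \frac{1}{12 \left(-11\right) + 9}\right) 614 = \left(-20 + \frac{1}{-132 + 9}\right) 614 = \left(-20 + \frac{1}{-123}\right) 614 = \left(-20 - \frac{1}{123}\right) 614 = \left(- \frac{2461}{123}\right) 614 = - \frac{1511054}{123}$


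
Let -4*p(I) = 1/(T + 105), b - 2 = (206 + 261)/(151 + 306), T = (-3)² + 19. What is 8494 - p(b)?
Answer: 4518809/532 ≈ 8494.0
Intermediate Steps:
T = 28 (T = 9 + 19 = 28)
b = 1381/457 (b = 2 + (206 + 261)/(151 + 306) = 2 + 467/457 = 1381/457 ≈ 3.0219)
p(I) = -1/532 (p(I) = -1/(4*(28 + 105)) = -¼/133 = -¼*1/133 = -1/532)
8494 - p(b) = 8494 - 1*(-1/532) = 8494 + 1/532 = 4518809/532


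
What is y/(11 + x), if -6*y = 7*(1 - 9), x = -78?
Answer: -28/201 ≈ -0.13930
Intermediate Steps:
y = 28/3 (y = -7*(1 - 9)/6 = -7*(-8)/6 = -⅙*(-56) = 28/3 ≈ 9.3333)
y/(11 + x) = 28/(3*(11 - 78)) = (28/3)/(-67) = (28/3)*(-1/67) = -28/201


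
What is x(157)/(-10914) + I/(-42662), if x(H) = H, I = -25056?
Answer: 133381625/232806534 ≈ 0.57293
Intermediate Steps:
x(157)/(-10914) + I/(-42662) = 157/(-10914) - 25056/(-42662) = 157*(-1/10914) - 25056*(-1/42662) = -157/10914 + 12528/21331 = 133381625/232806534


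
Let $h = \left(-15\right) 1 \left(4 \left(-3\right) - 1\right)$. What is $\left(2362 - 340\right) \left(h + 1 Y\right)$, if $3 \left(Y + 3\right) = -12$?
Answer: $380136$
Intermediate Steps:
$Y = -7$ ($Y = -3 + \frac{1}{3} \left(-12\right) = -3 - 4 = -7$)
$h = 195$ ($h = - 15 \left(-12 - 1\right) = \left(-15\right) \left(-13\right) = 195$)
$\left(2362 - 340\right) \left(h + 1 Y\right) = \left(2362 - 340\right) \left(195 + 1 \left(-7\right)\right) = 2022 \left(195 - 7\right) = 2022 \cdot 188 = 380136$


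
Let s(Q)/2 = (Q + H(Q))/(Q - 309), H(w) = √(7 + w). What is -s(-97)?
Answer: -97/203 + 3*I*√10/203 ≈ -0.47783 + 0.046733*I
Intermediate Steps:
s(Q) = 2*(Q + √(7 + Q))/(-309 + Q) (s(Q) = 2*((Q + √(7 + Q))/(Q - 309)) = 2*((Q + √(7 + Q))/(-309 + Q)) = 2*(Q + √(7 + Q))/(-309 + Q))
-s(-97) = -2*(-97 + √(7 - 97))/(-309 - 97) = -2*(-97 + √(-90))/(-406) = -2*(-1)*(-97 + 3*I*√10)/406 = -(97/203 - 3*I*√10/203) = -97/203 + 3*I*√10/203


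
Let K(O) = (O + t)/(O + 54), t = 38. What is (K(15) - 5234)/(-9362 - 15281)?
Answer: 361093/1700367 ≈ 0.21236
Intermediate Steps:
K(O) = (38 + O)/(54 + O) (K(O) = (O + 38)/(O + 54) = (38 + O)/(54 + O))
(K(15) - 5234)/(-9362 - 15281) = ((38 + 15)/(54 + 15) - 5234)/(-9362 - 15281) = (53/69 - 5234)/(-24643) = ((1/69)*53 - 5234)*(-1/24643) = (53/69 - 5234)*(-1/24643) = -361093/69*(-1/24643) = 361093/1700367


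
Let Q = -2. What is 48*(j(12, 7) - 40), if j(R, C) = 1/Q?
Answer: -1944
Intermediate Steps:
j(R, C) = -1/2 (j(R, C) = 1/(-2) = -1/2)
48*(j(12, 7) - 40) = 48*(-1/2 - 40) = 48*(-81/2) = -1944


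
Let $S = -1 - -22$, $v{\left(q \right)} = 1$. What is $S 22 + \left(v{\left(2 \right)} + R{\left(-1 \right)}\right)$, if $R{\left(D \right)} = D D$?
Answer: $464$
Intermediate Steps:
$R{\left(D \right)} = D^{2}$
$S = 21$ ($S = -1 + 22 = 21$)
$S 22 + \left(v{\left(2 \right)} + R{\left(-1 \right)}\right) = 21 \cdot 22 + \left(1 + \left(-1\right)^{2}\right) = 462 + \left(1 + 1\right) = 462 + 2 = 464$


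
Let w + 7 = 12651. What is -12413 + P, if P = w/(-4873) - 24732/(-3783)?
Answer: -76251831361/6144853 ≈ -12409.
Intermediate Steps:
w = 12644 (w = -7 + 12651 = 12644)
P = 24228928/6144853 (P = 12644/(-4873) - 24732/(-3783) = 12644*(-1/4873) - 24732*(-1/3783) = -12644/4873 + 8244/1261 = 24228928/6144853 ≈ 3.9430)
-12413 + P = -12413 + 24228928/6144853 = -76251831361/6144853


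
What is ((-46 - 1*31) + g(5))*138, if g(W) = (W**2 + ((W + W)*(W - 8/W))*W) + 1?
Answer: 16422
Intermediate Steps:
g(W) = 1 + W**2 + 2*W**2*(W - 8/W) (g(W) = (W**2 + ((2*W)*(W - 8/W))*W) + 1 = (W**2 + (2*W*(W - 8/W))*W) + 1 = (W**2 + 2*W**2*(W - 8/W)) + 1 = 1 + W**2 + 2*W**2*(W - 8/W))
((-46 - 1*31) + g(5))*138 = ((-46 - 1*31) + (1 + 5**2 - 16*5 + 2*5**3))*138 = ((-46 - 31) + (1 + 25 - 80 + 2*125))*138 = (-77 + (1 + 25 - 80 + 250))*138 = (-77 + 196)*138 = 119*138 = 16422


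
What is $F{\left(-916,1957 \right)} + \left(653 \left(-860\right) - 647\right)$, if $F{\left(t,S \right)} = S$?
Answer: $-560270$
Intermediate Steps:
$F{\left(-916,1957 \right)} + \left(653 \left(-860\right) - 647\right) = 1957 + \left(653 \left(-860\right) - 647\right) = 1957 - 562227 = -560270$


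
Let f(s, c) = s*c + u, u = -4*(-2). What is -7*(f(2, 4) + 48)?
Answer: -448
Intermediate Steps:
u = 8
f(s, c) = 8 + c*s (f(s, c) = s*c + 8 = c*s + 8 = 8 + c*s)
-7*(f(2, 4) + 48) = -7*((8 + 4*2) + 48) = -7*((8 + 8) + 48) = -7*(16 + 48) = -7*64 = -448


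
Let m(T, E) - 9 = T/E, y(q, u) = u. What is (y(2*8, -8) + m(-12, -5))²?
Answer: 289/25 ≈ 11.560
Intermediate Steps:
m(T, E) = 9 + T/E
(y(2*8, -8) + m(-12, -5))² = (-8 + (9 - 12/(-5)))² = (-8 + (9 - 12*(-⅕)))² = (-8 + (9 + 12/5))² = (-8 + 57/5)² = (17/5)² = 289/25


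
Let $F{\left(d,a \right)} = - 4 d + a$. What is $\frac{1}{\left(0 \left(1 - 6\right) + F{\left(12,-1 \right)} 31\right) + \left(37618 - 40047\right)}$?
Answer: $- \frac{1}{3948} \approx -0.00025329$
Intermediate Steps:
$F{\left(d,a \right)} = a - 4 d$
$\frac{1}{\left(0 \left(1 - 6\right) + F{\left(12,-1 \right)} 31\right) + \left(37618 - 40047\right)} = \frac{1}{\left(0 \left(1 - 6\right) + \left(-1 - 48\right) 31\right) + \left(37618 - 40047\right)} = \frac{1}{\left(0 \left(-5\right) + \left(-1 - 48\right) 31\right) - 2429} = \frac{1}{\left(0 - 1519\right) - 2429} = \frac{1}{-1519 - 2429} = \frac{1}{-3948} = - \frac{1}{3948}$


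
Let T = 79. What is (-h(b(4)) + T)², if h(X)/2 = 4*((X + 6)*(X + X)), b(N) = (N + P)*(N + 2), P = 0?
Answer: 130896481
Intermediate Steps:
b(N) = N*(2 + N) (b(N) = (N + 0)*(N + 2) = N*(2 + N))
h(X) = 16*X*(6 + X) (h(X) = 2*(4*((X + 6)*(X + X))) = 2*(4*((6 + X)*(2*X))) = 2*(4*(2*X*(6 + X))) = 2*(8*X*(6 + X)) = 16*X*(6 + X))
(-h(b(4)) + T)² = (-16*4*(2 + 4)*(6 + 4*(2 + 4)) + 79)² = (-16*4*6*(6 + 4*6) + 79)² = (-16*24*(6 + 24) + 79)² = (-16*24*30 + 79)² = (-1*11520 + 79)² = (-11520 + 79)² = (-11441)² = 130896481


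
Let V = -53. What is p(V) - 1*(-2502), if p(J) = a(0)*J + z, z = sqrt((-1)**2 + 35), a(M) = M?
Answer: 2508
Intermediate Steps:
z = 6 (z = sqrt(1 + 35) = sqrt(36) = 6)
p(J) = 6 (p(J) = 0*J + 6 = 0 + 6 = 6)
p(V) - 1*(-2502) = 6 - 1*(-2502) = 6 + 2502 = 2508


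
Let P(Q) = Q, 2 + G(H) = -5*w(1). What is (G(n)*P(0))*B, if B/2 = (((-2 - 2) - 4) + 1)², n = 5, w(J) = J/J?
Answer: 0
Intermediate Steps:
w(J) = 1
G(H) = -7 (G(H) = -2 - 5*1 = -2 - 5 = -7)
B = 98 (B = 2*(((-2 - 2) - 4) + 1)² = 2*((-4 - 4) + 1)² = 2*(-8 + 1)² = 2*(-7)² = 2*49 = 98)
(G(n)*P(0))*B = -7*0*98 = 0*98 = 0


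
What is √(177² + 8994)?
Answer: √40323 ≈ 200.81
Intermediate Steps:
√(177² + 8994) = √(31329 + 8994) = √40323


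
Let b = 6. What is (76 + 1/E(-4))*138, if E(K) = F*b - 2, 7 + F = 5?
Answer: 73347/7 ≈ 10478.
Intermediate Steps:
F = -2 (F = -7 + 5 = -2)
E(K) = -14 (E(K) = -2*6 - 2 = -12 - 2 = -14)
(76 + 1/E(-4))*138 = (76 + 1/(-14))*138 = (76 - 1/14)*138 = (1063/14)*138 = 73347/7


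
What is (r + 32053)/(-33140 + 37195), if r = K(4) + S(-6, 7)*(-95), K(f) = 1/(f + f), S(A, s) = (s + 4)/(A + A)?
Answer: 154273/19464 ≈ 7.9261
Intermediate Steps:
S(A, s) = (4 + s)/(2*A) (S(A, s) = (4 + s)/((2*A)) = (4 + s)*(1/(2*A)) = (4 + s)/(2*A))
K(f) = 1/(2*f)
r = 2093/24 (r = (1/2)/4 + ((1/2)*(4 + 7)/(-6))*(-95) = (1/2)*(1/4) + ((1/2)*(-1/6)*11)*(-95) = 1/8 - 11/12*(-95) = 1/8 + 1045/12 = 2093/24 ≈ 87.208)
(r + 32053)/(-33140 + 37195) = (2093/24 + 32053)/(-33140 + 37195) = (771365/24)/4055 = (771365/24)*(1/4055) = 154273/19464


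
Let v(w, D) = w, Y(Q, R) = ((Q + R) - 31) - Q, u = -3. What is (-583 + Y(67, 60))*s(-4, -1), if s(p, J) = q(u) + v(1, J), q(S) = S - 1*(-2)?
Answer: 0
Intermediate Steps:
Y(Q, R) = -31 + R (Y(Q, R) = (-31 + Q + R) - Q = -31 + R)
q(S) = 2 + S (q(S) = S + 2 = 2 + S)
s(p, J) = 0 (s(p, J) = (2 - 3) + 1 = -1 + 1 = 0)
(-583 + Y(67, 60))*s(-4, -1) = (-583 + (-31 + 60))*0 = (-583 + 29)*0 = -554*0 = 0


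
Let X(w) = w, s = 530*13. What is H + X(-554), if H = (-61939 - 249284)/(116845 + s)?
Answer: -22953471/41245 ≈ -556.52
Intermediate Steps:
s = 6890
H = -103741/41245 (H = (-61939 - 249284)/(116845 + 6890) = -311223/123735 = -311223*1/123735 = -103741/41245 ≈ -2.5152)
H + X(-554) = -103741/41245 - 554 = -22953471/41245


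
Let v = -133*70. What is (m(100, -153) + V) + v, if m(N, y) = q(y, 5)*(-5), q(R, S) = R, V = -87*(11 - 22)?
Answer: -7588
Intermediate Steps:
V = 957 (V = -87*(-11) = 957)
m(N, y) = -5*y (m(N, y) = y*(-5) = -5*y)
v = -9310
(m(100, -153) + V) + v = (-5*(-153) + 957) - 9310 = (765 + 957) - 9310 = 1722 - 9310 = -7588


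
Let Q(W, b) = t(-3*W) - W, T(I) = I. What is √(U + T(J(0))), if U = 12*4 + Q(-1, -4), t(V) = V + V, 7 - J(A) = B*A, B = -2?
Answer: √62 ≈ 7.8740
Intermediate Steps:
J(A) = 7 + 2*A (J(A) = 7 - (-2)*A = 7 + 2*A)
t(V) = 2*V
Q(W, b) = -7*W (Q(W, b) = 2*(-3*W) - W = -6*W - W = -7*W)
U = 55 (U = 12*4 - 7*(-1) = 48 + 7 = 55)
√(U + T(J(0))) = √(55 + (7 + 2*0)) = √(55 + (7 + 0)) = √(55 + 7) = √62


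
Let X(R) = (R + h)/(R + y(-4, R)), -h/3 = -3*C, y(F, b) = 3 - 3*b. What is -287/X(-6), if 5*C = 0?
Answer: 1435/2 ≈ 717.50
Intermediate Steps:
C = 0 (C = (⅕)*0 = 0)
h = 0 (h = -(-9)*0 = -3*0 = 0)
X(R) = R/(3 - 2*R) (X(R) = (R + 0)/(R + (3 - 3*R)) = R/(3 - 2*R))
-287/X(-6) = -287/((-1*(-6)/(-3 + 2*(-6)))) = -287/((-1*(-6)/(-3 - 12))) = -287/((-1*(-6)/(-15))) = -287/((-1*(-6)*(-1/15))) = -287/(-⅖) = -287*(-5/2) = 1435/2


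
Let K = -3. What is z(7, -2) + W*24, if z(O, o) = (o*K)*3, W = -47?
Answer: -1110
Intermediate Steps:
z(O, o) = -9*o (z(O, o) = (o*(-3))*3 = -3*o*3 = -9*o)
z(7, -2) + W*24 = -9*(-2) - 47*24 = 18 - 1128 = -1110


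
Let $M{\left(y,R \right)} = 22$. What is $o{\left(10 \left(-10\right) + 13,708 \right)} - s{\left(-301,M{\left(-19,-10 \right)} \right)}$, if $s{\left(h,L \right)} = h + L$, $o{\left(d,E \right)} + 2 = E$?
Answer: $985$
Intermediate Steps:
$o{\left(d,E \right)} = -2 + E$
$s{\left(h,L \right)} = L + h$
$o{\left(10 \left(-10\right) + 13,708 \right)} - s{\left(-301,M{\left(-19,-10 \right)} \right)} = \left(-2 + 708\right) - \left(22 - 301\right) = 706 - -279 = 706 + 279 = 985$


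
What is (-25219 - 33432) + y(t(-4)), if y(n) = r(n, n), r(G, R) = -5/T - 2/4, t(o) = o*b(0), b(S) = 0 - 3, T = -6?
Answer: -175952/3 ≈ -58651.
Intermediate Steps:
b(S) = -3
t(o) = -3*o (t(o) = o*(-3) = -3*o)
r(G, R) = 1/3 (r(G, R) = -5/(-6) - 2/4 = -5*(-1/6) - 2*1/4 = 5/6 - 1/2 = 1/3)
y(n) = 1/3
(-25219 - 33432) + y(t(-4)) = (-25219 - 33432) + 1/3 = -58651 + 1/3 = -175952/3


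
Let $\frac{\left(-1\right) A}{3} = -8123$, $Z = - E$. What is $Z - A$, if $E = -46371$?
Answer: $22002$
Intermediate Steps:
$Z = 46371$ ($Z = \left(-1\right) \left(-46371\right) = 46371$)
$A = 24369$ ($A = \left(-3\right) \left(-8123\right) = 24369$)
$Z - A = 46371 - 24369 = 22002$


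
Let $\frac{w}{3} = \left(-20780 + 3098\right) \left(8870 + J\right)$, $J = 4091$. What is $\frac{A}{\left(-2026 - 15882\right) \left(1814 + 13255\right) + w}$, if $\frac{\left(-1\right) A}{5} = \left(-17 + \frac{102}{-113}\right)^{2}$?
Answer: $\frac{20462645}{12224847251802} \approx 1.6739 \cdot 10^{-6}$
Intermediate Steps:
$w = -687529206$ ($w = 3 \left(-20780 + 3098\right) \left(8870 + 4091\right) = 3 \left(\left(-17682\right) 12961\right) = 3 \left(-229176402\right) = -687529206$)
$A = - \frac{20462645}{12769}$ ($A = - 5 \left(-17 + \frac{102}{-113}\right)^{2} = - 5 \left(-17 + 102 \left(- \frac{1}{113}\right)\right)^{2} = - 5 \left(-17 - \frac{102}{113}\right)^{2} = - 5 \left(- \frac{2023}{113}\right)^{2} = \left(-5\right) \frac{4092529}{12769} = - \frac{20462645}{12769} \approx -1602.5$)
$\frac{A}{\left(-2026 - 15882\right) \left(1814 + 13255\right) + w} = - \frac{20462645}{12769 \left(\left(-2026 - 15882\right) \left(1814 + 13255\right) - 687529206\right)} = - \frac{20462645}{12769 \left(\left(-17908\right) 15069 - 687529206\right)} = - \frac{20462645}{12769 \left(-269855652 - 687529206\right)} = - \frac{20462645}{12769 \left(-957384858\right)} = \left(- \frac{20462645}{12769}\right) \left(- \frac{1}{957384858}\right) = \frac{20462645}{12224847251802}$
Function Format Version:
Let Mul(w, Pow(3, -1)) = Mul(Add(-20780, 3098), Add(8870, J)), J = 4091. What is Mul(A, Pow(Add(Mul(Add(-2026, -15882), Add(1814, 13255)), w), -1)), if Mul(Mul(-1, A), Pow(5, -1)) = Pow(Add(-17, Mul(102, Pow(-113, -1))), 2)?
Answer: Rational(20462645, 12224847251802) ≈ 1.6739e-6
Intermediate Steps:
w = -687529206 (w = Mul(3, Mul(Add(-20780, 3098), Add(8870, 4091))) = Mul(3, Mul(-17682, 12961)) = Mul(3, -229176402) = -687529206)
A = Rational(-20462645, 12769) (A = Mul(-5, Pow(Add(-17, Mul(102, Pow(-113, -1))), 2)) = Mul(-5, Pow(Add(-17, Mul(102, Rational(-1, 113))), 2)) = Mul(-5, Pow(Add(-17, Rational(-102, 113)), 2)) = Mul(-5, Pow(Rational(-2023, 113), 2)) = Mul(-5, Rational(4092529, 12769)) = Rational(-20462645, 12769) ≈ -1602.5)
Mul(A, Pow(Add(Mul(Add(-2026, -15882), Add(1814, 13255)), w), -1)) = Mul(Rational(-20462645, 12769), Pow(Add(Mul(Add(-2026, -15882), Add(1814, 13255)), -687529206), -1)) = Mul(Rational(-20462645, 12769), Pow(Add(Mul(-17908, 15069), -687529206), -1)) = Mul(Rational(-20462645, 12769), Pow(Add(-269855652, -687529206), -1)) = Mul(Rational(-20462645, 12769), Pow(-957384858, -1)) = Mul(Rational(-20462645, 12769), Rational(-1, 957384858)) = Rational(20462645, 12224847251802)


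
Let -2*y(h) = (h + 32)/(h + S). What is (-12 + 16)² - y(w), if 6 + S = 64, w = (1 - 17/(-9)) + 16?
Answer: 11301/692 ≈ 16.331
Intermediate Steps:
w = 170/9 (w = (1 - 17*(-⅑)) + 16 = (1 + 17/9) + 16 = 26/9 + 16 = 170/9 ≈ 18.889)
S = 58 (S = -6 + 64 = 58)
y(h) = -(32 + h)/(2*(58 + h)) (y(h) = -(h + 32)/(2*(h + 58)) = -(32 + h)/(2*(58 + h)))
(-12 + 16)² - y(w) = (-12 + 16)² - (-32 - 1*170/9)/(2*(58 + 170/9)) = 4² - (-32 - 170/9)/(2*692/9) = 16 - 9*(-458)/(2*692*9) = 16 - 1*(-229/692) = 16 + 229/692 = 11301/692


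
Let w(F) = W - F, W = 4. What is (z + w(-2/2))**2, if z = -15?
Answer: 100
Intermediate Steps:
w(F) = 4 - F
(z + w(-2/2))**2 = (-15 + (4 - (-2)/2))**2 = (-15 + (4 - 1*(-1)))**2 = (-15 + (4 + 1))**2 = (-15 + 5)**2 = (-10)**2 = 100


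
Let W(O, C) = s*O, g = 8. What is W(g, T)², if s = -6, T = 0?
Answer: 2304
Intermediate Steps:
W(O, C) = -6*O
W(g, T)² = (-6*8)² = (-48)² = 2304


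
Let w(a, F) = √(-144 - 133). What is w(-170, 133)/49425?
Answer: I*√277/49425 ≈ 0.00033674*I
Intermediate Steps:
w(a, F) = I*√277 (w(a, F) = √(-277) = I*√277)
w(-170, 133)/49425 = (I*√277)/49425 = (I*√277)*(1/49425) = I*√277/49425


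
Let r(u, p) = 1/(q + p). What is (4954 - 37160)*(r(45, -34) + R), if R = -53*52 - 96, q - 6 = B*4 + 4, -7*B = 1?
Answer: 7899342753/86 ≈ 9.1853e+7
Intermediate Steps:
B = -⅐ (B = -⅐*1 = -⅐ ≈ -0.14286)
q = 66/7 (q = 6 + (-⅐*4 + 4) = 6 + (-4/7 + 4) = 6 + 24/7 = 66/7 ≈ 9.4286)
R = -2852 (R = -2756 - 96 = -2852)
r(u, p) = 1/(66/7 + p)
(4954 - 37160)*(r(45, -34) + R) = (4954 - 37160)*(7/(66 + 7*(-34)) - 2852) = -32206*(7/(66 - 238) - 2852) = -32206*(7/(-172) - 2852) = -32206*(7*(-1/172) - 2852) = -32206*(-7/172 - 2852) = -32206*(-490551/172) = 7899342753/86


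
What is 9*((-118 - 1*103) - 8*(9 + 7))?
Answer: -3141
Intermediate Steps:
9*((-118 - 1*103) - 8*(9 + 7)) = 9*((-118 - 103) - 8*16) = 9*(-221 - 128) = 9*(-349) = -3141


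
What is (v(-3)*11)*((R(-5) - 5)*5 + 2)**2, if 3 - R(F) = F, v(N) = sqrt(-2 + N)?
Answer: 3179*I*sqrt(5) ≈ 7108.5*I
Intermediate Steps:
R(F) = 3 - F
(v(-3)*11)*((R(-5) - 5)*5 + 2)**2 = (sqrt(-2 - 3)*11)*(((3 - 1*(-5)) - 5)*5 + 2)**2 = (sqrt(-5)*11)*(((3 + 5) - 5)*5 + 2)**2 = ((I*sqrt(5))*11)*((8 - 5)*5 + 2)**2 = (11*I*sqrt(5))*(3*5 + 2)**2 = (11*I*sqrt(5))*(15 + 2)**2 = (11*I*sqrt(5))*17**2 = (11*I*sqrt(5))*289 = 3179*I*sqrt(5)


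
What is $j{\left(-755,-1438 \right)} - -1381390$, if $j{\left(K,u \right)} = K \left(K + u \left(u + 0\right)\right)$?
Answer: $-1559270805$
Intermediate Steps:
$j{\left(K,u \right)} = K \left(K + u^{2}\right)$ ($j{\left(K,u \right)} = K \left(K + u u\right) = K \left(K + u^{2}\right)$)
$j{\left(-755,-1438 \right)} - -1381390 = - 755 \left(-755 + \left(-1438\right)^{2}\right) - -1381390 = - 755 \left(-755 + 2067844\right) + 1381390 = \left(-755\right) 2067089 + 1381390 = -1560652195 + 1381390 = -1559270805$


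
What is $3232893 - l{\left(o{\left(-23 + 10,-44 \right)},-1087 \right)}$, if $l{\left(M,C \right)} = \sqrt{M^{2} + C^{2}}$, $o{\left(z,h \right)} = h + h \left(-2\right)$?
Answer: $3232893 - \sqrt{1183505} \approx 3.2318 \cdot 10^{6}$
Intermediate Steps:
$o{\left(z,h \right)} = - h$ ($o{\left(z,h \right)} = h - 2 h = - h$)
$l{\left(M,C \right)} = \sqrt{C^{2} + M^{2}}$
$3232893 - l{\left(o{\left(-23 + 10,-44 \right)},-1087 \right)} = 3232893 - \sqrt{\left(-1087\right)^{2} + \left(\left(-1\right) \left(-44\right)\right)^{2}} = 3232893 - \sqrt{1181569 + 44^{2}} = 3232893 - \sqrt{1181569 + 1936} = 3232893 - \sqrt{1183505}$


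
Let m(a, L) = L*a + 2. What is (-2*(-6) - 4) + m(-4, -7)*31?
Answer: 938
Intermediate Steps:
m(a, L) = 2 + L*a
(-2*(-6) - 4) + m(-4, -7)*31 = (-2*(-6) - 4) + (2 - 7*(-4))*31 = (12 - 4) + (2 + 28)*31 = 8 + 30*31 = 8 + 930 = 938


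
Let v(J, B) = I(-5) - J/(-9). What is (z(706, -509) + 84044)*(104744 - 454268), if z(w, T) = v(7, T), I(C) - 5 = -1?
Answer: -29377065004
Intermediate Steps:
I(C) = 4 (I(C) = 5 - 1 = 4)
v(J, B) = 4 + J/9 (v(J, B) = 4 - J/(-9) = 4 - J*(-1)/9 = 4 - (-1)*J/9 = 4 + J/9)
z(w, T) = 43/9 (z(w, T) = 4 + (⅑)*7 = 4 + 7/9 = 43/9)
(z(706, -509) + 84044)*(104744 - 454268) = (43/9 + 84044)*(104744 - 454268) = (756439/9)*(-349524) = -29377065004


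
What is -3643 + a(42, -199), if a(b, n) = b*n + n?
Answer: -12200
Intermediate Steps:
a(b, n) = n + b*n
-3643 + a(42, -199) = -3643 - 199*(1 + 42) = -3643 - 199*43 = -3643 - 8557 = -12200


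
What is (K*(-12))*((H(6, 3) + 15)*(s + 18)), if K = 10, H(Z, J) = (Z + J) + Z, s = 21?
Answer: -140400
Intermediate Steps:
H(Z, J) = J + 2*Z (H(Z, J) = (J + Z) + Z = J + 2*Z)
(K*(-12))*((H(6, 3) + 15)*(s + 18)) = (10*(-12))*(((3 + 2*6) + 15)*(21 + 18)) = -120*((3 + 12) + 15)*39 = -120*(15 + 15)*39 = -3600*39 = -120*1170 = -140400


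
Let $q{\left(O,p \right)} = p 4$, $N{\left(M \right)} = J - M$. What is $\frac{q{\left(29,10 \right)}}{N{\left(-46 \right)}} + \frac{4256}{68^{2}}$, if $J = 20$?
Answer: $\frac{14558}{9537} \approx 1.5265$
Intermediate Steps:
$N{\left(M \right)} = 20 - M$
$q{\left(O,p \right)} = 4 p$
$\frac{q{\left(29,10 \right)}}{N{\left(-46 \right)}} + \frac{4256}{68^{2}} = \frac{4 \cdot 10}{20 - -46} + \frac{4256}{68^{2}} = \frac{40}{20 + 46} + \frac{4256}{4624} = \frac{40}{66} + 4256 \cdot \frac{1}{4624} = 40 \cdot \frac{1}{66} + \frac{266}{289} = \frac{20}{33} + \frac{266}{289} = \frac{14558}{9537}$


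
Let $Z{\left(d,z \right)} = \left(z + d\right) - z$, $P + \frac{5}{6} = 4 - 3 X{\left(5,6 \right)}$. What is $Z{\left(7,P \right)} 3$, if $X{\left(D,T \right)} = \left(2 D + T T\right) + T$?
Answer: $21$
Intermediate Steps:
$X{\left(D,T \right)} = T + T^{2} + 2 D$ ($X{\left(D,T \right)} = \left(2 D + T^{2}\right) + T = \left(T^{2} + 2 D\right) + T = T + T^{2} + 2 D$)
$P = - \frac{917}{6}$ ($P = - \frac{5}{6} + \left(4 - 3 \left(6 + 6^{2} + 2 \cdot 5\right)\right) = - \frac{5}{6} + \left(4 - 3 \left(6 + 36 + 10\right)\right) = - \frac{5}{6} + \left(4 - 156\right) = - \frac{5}{6} - 152 = - \frac{917}{6} \approx -152.83$)
$Z{\left(d,z \right)} = d$ ($Z{\left(d,z \right)} = \left(d + z\right) - z = d$)
$Z{\left(7,P \right)} 3 = 7 \cdot 3 = 21$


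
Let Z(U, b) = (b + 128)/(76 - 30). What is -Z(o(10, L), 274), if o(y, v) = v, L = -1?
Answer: -201/23 ≈ -8.7391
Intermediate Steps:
Z(U, b) = 64/23 + b/46 (Z(U, b) = (128 + b)/46 = (128 + b)*(1/46) = 64/23 + b/46)
-Z(o(10, L), 274) = -(64/23 + (1/46)*274) = -(64/23 + 137/23) = -1*201/23 = -201/23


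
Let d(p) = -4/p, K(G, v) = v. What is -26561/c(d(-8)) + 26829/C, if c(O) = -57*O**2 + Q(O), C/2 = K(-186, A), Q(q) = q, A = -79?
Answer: 15310957/8690 ≈ 1761.9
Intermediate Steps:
C = -158 (C = 2*(-79) = -158)
c(O) = O - 57*O**2 (c(O) = -57*O**2 + O = O - 57*O**2)
-26561/c(d(-8)) + 26829/C = -26561*2/(1 - (-228)/(-8)) + 26829/(-158) = -26561*2/(1 - (-228)*(-1)/8) + 26829*(-1/158) = -26561*2/(1 - 57*1/2) - 26829/158 = -26561*2/(1 - 57/2) - 26829/158 = -26561/((1/2)*(-55/2)) - 26829/158 = -26561/(-55/4) - 26829/158 = -26561*(-4/55) - 26829/158 = 106244/55 - 26829/158 = 15310957/8690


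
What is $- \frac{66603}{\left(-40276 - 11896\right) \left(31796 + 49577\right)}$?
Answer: $\frac{66603}{4245392156} \approx 1.5688 \cdot 10^{-5}$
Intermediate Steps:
$- \frac{66603}{\left(-40276 - 11896\right) \left(31796 + 49577\right)} = - \frac{66603}{\left(-52172\right) 81373} = - \frac{66603}{-4245392156} = \left(-66603\right) \left(- \frac{1}{4245392156}\right) = \frac{66603}{4245392156}$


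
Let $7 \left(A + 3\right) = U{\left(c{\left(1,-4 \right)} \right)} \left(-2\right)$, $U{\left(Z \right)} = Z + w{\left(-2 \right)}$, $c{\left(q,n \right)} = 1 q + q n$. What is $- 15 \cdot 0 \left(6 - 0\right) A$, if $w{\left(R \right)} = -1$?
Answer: $0$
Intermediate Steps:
$c{\left(q,n \right)} = q + n q$
$U{\left(Z \right)} = -1 + Z$ ($U{\left(Z \right)} = Z - 1 = -1 + Z$)
$A = - \frac{13}{7}$ ($A = -3 + \frac{\left(-1 + 1 \left(1 - 4\right)\right) \left(-2\right)}{7} = -3 + \frac{\left(-1 + 1 \left(-3\right)\right) \left(-2\right)}{7} = -3 + \frac{\left(-1 - 3\right) \left(-2\right)}{7} = -3 + \frac{\left(-4\right) \left(-2\right)}{7} = -3 + \frac{1}{7} \cdot 8 = -3 + \frac{8}{7} = - \frac{13}{7} \approx -1.8571$)
$- 15 \cdot 0 \left(6 - 0\right) A = - 15 \cdot 0 \left(6 - 0\right) \left(- \frac{13}{7}\right) = - 15 \cdot 0 \left(6 + 0\right) \left(- \frac{13}{7}\right) = - 15 \cdot 0 \cdot 6 \left(- \frac{13}{7}\right) = \left(-15\right) 0 \left(- \frac{13}{7}\right) = 0 \left(- \frac{13}{7}\right) = 0$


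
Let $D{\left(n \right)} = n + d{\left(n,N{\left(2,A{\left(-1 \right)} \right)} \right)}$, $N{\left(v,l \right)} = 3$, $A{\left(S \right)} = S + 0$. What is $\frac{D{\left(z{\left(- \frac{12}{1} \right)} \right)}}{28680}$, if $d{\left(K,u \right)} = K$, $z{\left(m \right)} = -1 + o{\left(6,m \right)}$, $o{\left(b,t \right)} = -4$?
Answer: $- \frac{1}{2868} \approx -0.00034868$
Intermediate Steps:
$A{\left(S \right)} = S$
$z{\left(m \right)} = -5$ ($z{\left(m \right)} = -1 - 4 = -5$)
$D{\left(n \right)} = 2 n$ ($D{\left(n \right)} = n + n = 2 n$)
$\frac{D{\left(z{\left(- \frac{12}{1} \right)} \right)}}{28680} = \frac{2 \left(-5\right)}{28680} = \left(-10\right) \frac{1}{28680} = - \frac{1}{2868}$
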